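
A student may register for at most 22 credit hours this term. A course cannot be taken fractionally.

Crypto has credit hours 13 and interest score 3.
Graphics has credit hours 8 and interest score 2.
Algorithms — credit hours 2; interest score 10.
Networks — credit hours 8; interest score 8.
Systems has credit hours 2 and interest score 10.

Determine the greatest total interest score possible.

30

Allowing fractional choices, the relaxed optimum would be about 30.5, but courses are indivisible.
Algorithms + Networks + Systems: credit hours 2 + 8 + 2 = 12 ≤ 22, interest score 10 + 8 + 10 = 28.
Graphics + Algorithms + Networks + Systems: credit hours 8 + 2 + 8 + 2 = 20 ≤ 22, interest score 2 + 10 + 8 + 10 = 30.
Crypto + Algorithms + Systems: credit hours 13 + 2 + 2 = 17 ≤ 22, interest score 3 + 10 + 10 = 23.
Best is Graphics, Algorithms, Networks, and Systems with total interest score 30.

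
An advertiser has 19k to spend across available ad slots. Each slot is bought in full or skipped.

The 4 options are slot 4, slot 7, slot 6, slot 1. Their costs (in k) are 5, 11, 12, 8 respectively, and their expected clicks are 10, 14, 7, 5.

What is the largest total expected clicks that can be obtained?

Treat it as a binary knapsack problem.
slot 7 + slot 1: cost 11 + 8 = 19 ≤ 19, expected clicks 14 + 5 = 19.
slot 4 + slot 7: cost 5 + 11 = 16 ≤ 19, expected clicks 10 + 14 = 24.
Best is slot 4 and slot 7 with total expected clicks 24.

24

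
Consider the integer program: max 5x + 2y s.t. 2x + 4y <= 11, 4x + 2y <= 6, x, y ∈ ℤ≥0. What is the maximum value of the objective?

(x,y)=(1,1): 2·1+4·1=6≤11, 4·1+2·1=6≤6, objective 7.
(x,y)=(1,0): 2·1+4·0=2≤11, 4·1+2·0=4≤6, objective 5.
(x,y)=(0,2): 2·0+4·2=8≤11, 4·0+2·2=4≤6, objective 4.
No feasible integer point exceeds 7.

7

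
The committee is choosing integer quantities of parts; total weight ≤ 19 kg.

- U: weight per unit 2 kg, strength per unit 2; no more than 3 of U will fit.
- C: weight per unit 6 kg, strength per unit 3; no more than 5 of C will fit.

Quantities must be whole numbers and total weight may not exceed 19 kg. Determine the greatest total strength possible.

12

This is a bounded integer knapsack.
U has the best ratio (2/2); taking only U gives at most 3×2 = 6 (stopped by the supply cap of 3).
Mixing does better — 3×U and 2×C: weight 18 ≤ 19, strength 3·2 + 2·3 = 12.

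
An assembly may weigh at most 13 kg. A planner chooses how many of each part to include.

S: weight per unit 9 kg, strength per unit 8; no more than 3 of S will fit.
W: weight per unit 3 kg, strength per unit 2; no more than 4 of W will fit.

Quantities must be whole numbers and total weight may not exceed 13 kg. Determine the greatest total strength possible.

10

1×S and 1×W: weight 12 ≤ 13, strength 1·8 + 1·2 = 10.
4×W: weight 12 ≤ 13, strength 4·2 = 8.
Best is 10.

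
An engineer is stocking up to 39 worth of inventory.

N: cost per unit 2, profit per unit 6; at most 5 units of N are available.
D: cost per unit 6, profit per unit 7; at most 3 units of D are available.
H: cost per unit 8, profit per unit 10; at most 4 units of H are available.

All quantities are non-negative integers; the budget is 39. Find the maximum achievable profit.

64

Take 5×N, 2×D, and 2×H: cost 38 ≤ 39, profit 5·6 + 2·7 + 2·10 = 64.
N has the best ratio (6/2) and is taken to its limit of 5; remaining capacity is filled optimally with the others.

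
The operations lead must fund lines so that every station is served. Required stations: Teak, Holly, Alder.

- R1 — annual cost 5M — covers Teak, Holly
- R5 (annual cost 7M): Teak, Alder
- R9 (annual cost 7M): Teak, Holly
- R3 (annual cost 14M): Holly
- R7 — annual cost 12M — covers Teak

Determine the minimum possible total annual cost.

12

Choose R1 and R5: together they cover Teak, Holly, Alder — every station.
Total annual cost: 5 + 7 = 12.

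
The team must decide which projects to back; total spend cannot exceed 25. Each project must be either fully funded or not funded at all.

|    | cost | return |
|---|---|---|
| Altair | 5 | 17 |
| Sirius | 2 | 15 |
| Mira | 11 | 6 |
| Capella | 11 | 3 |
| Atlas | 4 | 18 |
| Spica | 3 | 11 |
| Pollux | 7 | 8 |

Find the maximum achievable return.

69

Altair + Sirius + Mira + Atlas + Spica: cost 5 + 2 + 11 + 4 + 3 = 25 ≤ 25, return 17 + 15 + 6 + 18 + 11 = 67.
Altair + Sirius + Capella + Atlas + Spica: cost 5 + 2 + 11 + 4 + 3 = 25 ≤ 25, return 17 + 15 + 3 + 18 + 11 = 64.
Altair + Sirius + Atlas + Spica + Pollux: cost 5 + 2 + 4 + 3 + 7 = 21 ≤ 25, return 17 + 15 + 18 + 11 + 8 = 69.
Best is Altair, Sirius, Atlas, Spica, and Pollux with total return 69.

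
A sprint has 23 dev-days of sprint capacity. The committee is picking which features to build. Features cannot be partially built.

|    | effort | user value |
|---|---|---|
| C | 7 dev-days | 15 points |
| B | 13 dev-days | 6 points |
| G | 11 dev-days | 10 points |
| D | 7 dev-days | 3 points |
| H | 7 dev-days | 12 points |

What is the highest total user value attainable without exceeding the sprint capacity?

30

This is an integer program with binary decision variables.
C + H: effort 7 + 7 = 14 ≤ 23, user value 15 + 12 = 27.
C + G: effort 7 + 11 = 18 ≤ 23, user value 15 + 10 = 25.
C + D + H: effort 7 + 7 + 7 = 21 ≤ 23, user value 15 + 3 + 12 = 30.
Best is C, D, and H with total user value 30.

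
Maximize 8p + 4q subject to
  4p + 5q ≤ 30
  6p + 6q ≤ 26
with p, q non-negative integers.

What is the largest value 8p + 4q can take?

The continuous relaxation peaks at (4.33, 0) with value 34.67; rounding to a feasible lattice point costs some objective.
(p,q)=(4,0): 4·4+5·0=16≤30, 6·4+6·0=24≤26, objective 32.
(p,q)=(3,1): 4·3+5·1=17≤30, 6·3+6·1=24≤26, objective 28.
(p,q)=(3,0): 4·3+5·0=12≤30, 6·3+6·0=18≤26, objective 24.
No feasible integer point exceeds 32.

32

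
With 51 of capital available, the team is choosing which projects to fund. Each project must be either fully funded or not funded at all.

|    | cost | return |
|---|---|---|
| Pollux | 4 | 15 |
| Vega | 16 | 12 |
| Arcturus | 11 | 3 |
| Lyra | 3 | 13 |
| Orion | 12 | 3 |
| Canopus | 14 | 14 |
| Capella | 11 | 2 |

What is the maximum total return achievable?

Take Pollux, Vega, Arcturus, Lyra, and Canopus: cost 4 + 16 + 11 + 3 + 14 = 48 ≤ 51, return 15 + 12 + 3 + 13 + 14 = 57.
No feasible combination exceeds this.

57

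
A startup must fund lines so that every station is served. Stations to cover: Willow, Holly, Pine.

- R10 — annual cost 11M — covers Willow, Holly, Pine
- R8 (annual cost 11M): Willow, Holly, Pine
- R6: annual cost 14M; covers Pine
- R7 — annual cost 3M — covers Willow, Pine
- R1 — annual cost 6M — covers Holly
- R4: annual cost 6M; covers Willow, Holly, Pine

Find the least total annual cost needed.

The greedy cost-per-new-station heuristic would pick R7 and R1 for 9, but a cheaper cover exists.
R4 alone covers Willow, Holly, Pine — every station.
Total annual cost: 6.
No cover costs less than 6.

6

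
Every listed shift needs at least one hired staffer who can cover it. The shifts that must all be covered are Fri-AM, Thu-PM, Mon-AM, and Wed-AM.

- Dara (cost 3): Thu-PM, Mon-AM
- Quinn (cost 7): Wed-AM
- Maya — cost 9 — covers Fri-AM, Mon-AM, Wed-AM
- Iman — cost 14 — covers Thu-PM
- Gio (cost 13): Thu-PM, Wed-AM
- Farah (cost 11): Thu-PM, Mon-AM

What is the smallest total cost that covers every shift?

Choose Dara and Maya: together they cover Fri-AM, Thu-PM, Mon-AM, Wed-AM — every shift.
Total cost: 3 + 9 = 12.

12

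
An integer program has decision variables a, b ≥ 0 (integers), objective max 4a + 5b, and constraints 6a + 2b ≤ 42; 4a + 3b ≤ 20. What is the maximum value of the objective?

30

The continuous relaxation peaks at (0, 6.67) with value 33.33; rounding to a feasible lattice point costs some objective.
(a,b)=(0,6): 6·0+2·6=12≤42, 4·0+3·6=18≤20, objective 30.
(a,b)=(1,5): 6·1+2·5=16≤42, 4·1+3·5=19≤20, objective 29.
(a,b)=(0,5): 6·0+2·5=10≤42, 4·0+3·5=15≤20, objective 25.
Maximum is 30 at (a,b)=(0,6).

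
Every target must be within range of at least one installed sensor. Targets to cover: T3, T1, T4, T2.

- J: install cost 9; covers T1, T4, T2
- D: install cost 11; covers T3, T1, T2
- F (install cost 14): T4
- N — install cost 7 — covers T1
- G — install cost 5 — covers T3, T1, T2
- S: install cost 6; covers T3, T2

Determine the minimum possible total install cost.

This is an integer covering problem.
Choose J and G: together they cover T3, T1, T4, T2 — every target.
Total install cost: 9 + 5 = 14.
No cover costs less than 14.

14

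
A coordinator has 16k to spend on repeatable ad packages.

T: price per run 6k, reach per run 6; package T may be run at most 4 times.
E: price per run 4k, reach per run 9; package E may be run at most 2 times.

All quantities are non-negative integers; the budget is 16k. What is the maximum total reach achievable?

This is a bounded integer knapsack.
2×T and 1×E: price 16 ≤ 16, reach 2·6 + 1·9 = 21.
1×T and 2×E: price 14 ≤ 16, reach 1·6 + 2·9 = 24.
Best is 24.

24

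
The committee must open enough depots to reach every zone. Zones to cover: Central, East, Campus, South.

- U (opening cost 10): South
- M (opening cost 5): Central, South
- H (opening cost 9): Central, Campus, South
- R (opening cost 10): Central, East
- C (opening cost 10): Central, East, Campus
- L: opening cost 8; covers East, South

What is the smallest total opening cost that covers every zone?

15

This is an integer covering problem.
Choose M and C: together they cover Central, East, Campus, South — every zone.
Total opening cost: 5 + 10 = 15.
No cover costs less than 15.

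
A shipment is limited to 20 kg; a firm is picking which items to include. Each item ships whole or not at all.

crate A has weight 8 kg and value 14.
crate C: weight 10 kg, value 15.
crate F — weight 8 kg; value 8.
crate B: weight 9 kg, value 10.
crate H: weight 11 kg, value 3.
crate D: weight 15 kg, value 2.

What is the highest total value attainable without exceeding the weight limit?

Treat it as a binary knapsack problem.
Allowing fractional choices, the relaxed optimum would be about 31.2, but items are indivisible.
crate A + crate C: weight 8 + 10 = 18 ≤ 20, value 14 + 15 = 29.
crate A + crate B: weight 8 + 9 = 17 ≤ 20, value 14 + 10 = 24.
crate C + crate B: weight 10 + 9 = 19 ≤ 20, value 15 + 10 = 25.
Best is crate A and crate C with total value 29.

29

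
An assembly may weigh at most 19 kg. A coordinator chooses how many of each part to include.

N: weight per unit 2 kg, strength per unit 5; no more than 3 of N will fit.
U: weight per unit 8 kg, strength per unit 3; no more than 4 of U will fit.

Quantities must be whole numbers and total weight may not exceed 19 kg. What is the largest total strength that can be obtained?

18

Take 3×N and 1×U: weight 14 ≤ 19, strength 3·5 + 1·3 = 18.
N has the best ratio (5/2) and is taken to its limit of 3; remaining capacity is filled optimally with the others.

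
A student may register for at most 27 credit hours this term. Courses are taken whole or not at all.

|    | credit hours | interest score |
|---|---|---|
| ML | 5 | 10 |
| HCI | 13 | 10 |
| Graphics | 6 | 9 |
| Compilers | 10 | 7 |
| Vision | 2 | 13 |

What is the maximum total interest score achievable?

42

Allowing fractional choices, the relaxed optimum would be about 42.7, but courses are indivisible.
ML + HCI + Graphics + Vision: credit hours 5 + 13 + 6 + 2 = 26 ≤ 27, interest score 10 + 10 + 9 + 13 = 42.
ML + Graphics + Compilers + Vision: credit hours 5 + 6 + 10 + 2 = 23 ≤ 27, interest score 10 + 9 + 7 + 13 = 39.
Best is ML, HCI, Graphics, and Vision with total interest score 42.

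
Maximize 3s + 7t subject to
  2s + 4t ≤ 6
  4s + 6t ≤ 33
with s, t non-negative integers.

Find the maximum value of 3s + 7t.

10

The continuous relaxation peaks at (0, 1.5) with value 10.50; rounding to a feasible lattice point costs some objective.
(s,t)=(1,1): 2·1+4·1=6≤6, 4·1+6·1=10≤33, objective 10.
(s,t)=(0,1): 2·0+4·1=4≤6, 4·0+6·1=6≤33, objective 7.
(s,t)=(2,0): 2·2+4·0=4≤6, 4·2+6·0=8≤33, objective 6.
(s,t)=(1,0): 2·1+4·0=2≤6, 4·1+6·0=4≤33, objective 3.
Maximum is 10 at (s,t)=(1,1).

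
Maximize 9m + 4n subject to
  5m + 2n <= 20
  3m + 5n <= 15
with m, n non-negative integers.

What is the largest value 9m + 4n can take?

Relaxing integrality, the LP optimum is 36.32 at (m,n) = (3.68, 0.789), which is not an integer point.
(m,n)=(4,0): 5·4+2·0=20≤20, 3·4+5·0=12≤15, objective 36.
(m,n)=(3,1): 5·3+2·1=17≤20, 3·3+5·1=14≤15, objective 31.
(m,n)=(3,0): 5·3+2·0=15≤20, 3·3+5·0=9≤15, objective 27.
No feasible integer point exceeds 36.

36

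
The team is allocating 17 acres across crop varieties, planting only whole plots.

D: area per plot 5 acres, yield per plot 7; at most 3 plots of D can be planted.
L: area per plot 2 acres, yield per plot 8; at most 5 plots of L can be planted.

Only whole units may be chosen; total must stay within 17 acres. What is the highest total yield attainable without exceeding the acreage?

This is a bounded integer knapsack.
1×D and 5×L: area 15 ≤ 17, yield 1·7 + 5·8 = 47.
5×L: area 10 ≤ 17, yield 5·8 = 40.
Best is 47.

47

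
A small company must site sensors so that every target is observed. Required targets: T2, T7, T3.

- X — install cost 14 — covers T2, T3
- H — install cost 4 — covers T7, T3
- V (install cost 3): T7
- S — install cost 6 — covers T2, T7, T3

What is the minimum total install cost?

6

This is an integer covering problem.
S alone covers T2, T7, T3 — every target.
Total install cost: 6.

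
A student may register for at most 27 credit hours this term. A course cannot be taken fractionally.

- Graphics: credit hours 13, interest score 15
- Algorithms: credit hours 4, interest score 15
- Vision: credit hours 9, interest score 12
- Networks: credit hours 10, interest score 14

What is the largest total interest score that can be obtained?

44

Allowing fractional choices, the relaxed optimum would be about 45.6, but courses are indivisible.
Graphics + Algorithms + Networks: credit hours 13 + 4 + 10 = 27 ≤ 27, interest score 15 + 15 + 14 = 44.
Graphics + Algorithms + Vision: credit hours 13 + 4 + 9 = 26 ≤ 27, interest score 15 + 15 + 12 = 42.
Best is Graphics, Algorithms, and Networks with total interest score 44.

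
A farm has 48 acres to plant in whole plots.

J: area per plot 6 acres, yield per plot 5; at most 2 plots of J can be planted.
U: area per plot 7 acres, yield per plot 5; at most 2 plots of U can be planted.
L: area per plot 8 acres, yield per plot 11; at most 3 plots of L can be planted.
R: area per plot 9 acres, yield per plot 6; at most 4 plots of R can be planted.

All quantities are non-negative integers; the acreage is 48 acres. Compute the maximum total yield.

1×J, 3×L, and 2×R: area 48 ≤ 48, yield 1·5 + 3·11 + 2·6 = 50.
2×U, 3×L, and 1×R: area 47 ≤ 48, yield 2·5 + 3·11 + 1·6 = 49.
Best is 50.

50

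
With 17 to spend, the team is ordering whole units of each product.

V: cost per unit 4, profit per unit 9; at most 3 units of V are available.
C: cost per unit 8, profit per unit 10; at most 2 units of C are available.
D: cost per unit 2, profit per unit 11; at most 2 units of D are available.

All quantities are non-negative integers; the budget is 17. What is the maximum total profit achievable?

49

D has the best ratio (11/2); taking only D gives at most 2×11 = 22 (stopped by the supply cap of 2).
Mixing does better — 3×V and 2×D: cost 16 ≤ 17, profit 3·9 + 2·11 = 49.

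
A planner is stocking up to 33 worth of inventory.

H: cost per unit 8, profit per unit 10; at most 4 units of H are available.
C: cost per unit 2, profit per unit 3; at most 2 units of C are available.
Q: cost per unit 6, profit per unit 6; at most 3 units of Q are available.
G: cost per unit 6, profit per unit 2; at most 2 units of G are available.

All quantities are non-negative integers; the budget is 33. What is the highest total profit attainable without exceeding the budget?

40

This is a bounded integer knapsack.
4×H: cost 32 ≤ 33, profit 4·10 = 40.
3×H, 1×C, and 1×Q: cost 32 ≤ 33, profit 3·10 + 1·3 + 1·6 = 39.
Best is 40.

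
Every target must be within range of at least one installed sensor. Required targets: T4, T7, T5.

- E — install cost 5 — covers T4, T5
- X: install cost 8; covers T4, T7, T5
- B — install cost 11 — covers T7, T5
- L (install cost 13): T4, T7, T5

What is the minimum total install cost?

The greedy cost-per-new-target heuristic would pick E and X for 13, but a cheaper cover exists.
X alone covers T4, T7, T5 — every target.
Total install cost: 8.
No cover costs less than 8.

8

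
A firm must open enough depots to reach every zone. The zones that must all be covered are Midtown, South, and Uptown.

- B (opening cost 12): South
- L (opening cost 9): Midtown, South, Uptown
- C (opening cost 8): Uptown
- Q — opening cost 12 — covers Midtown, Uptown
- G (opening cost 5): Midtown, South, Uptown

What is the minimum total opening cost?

G alone covers Midtown, South, Uptown — every zone.
Total opening cost: 5.

5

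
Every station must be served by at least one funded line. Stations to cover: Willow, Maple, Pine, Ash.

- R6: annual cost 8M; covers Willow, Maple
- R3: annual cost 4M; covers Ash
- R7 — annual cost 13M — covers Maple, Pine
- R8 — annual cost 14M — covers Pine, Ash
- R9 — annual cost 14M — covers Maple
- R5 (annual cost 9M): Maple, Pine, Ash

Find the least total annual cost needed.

Choose R6 and R5: together they cover Willow, Maple, Pine, Ash — every station.
Total annual cost: 8 + 9 = 17.
No cover costs less than 17.

17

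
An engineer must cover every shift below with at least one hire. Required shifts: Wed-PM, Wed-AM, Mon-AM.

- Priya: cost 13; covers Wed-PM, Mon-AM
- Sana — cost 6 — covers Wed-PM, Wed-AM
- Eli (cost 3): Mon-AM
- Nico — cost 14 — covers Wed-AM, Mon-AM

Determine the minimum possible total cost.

9

Choose Sana and Eli: together they cover Wed-PM, Wed-AM, Mon-AM — every shift.
Total cost: 6 + 3 = 9.
No cover costs less than 9.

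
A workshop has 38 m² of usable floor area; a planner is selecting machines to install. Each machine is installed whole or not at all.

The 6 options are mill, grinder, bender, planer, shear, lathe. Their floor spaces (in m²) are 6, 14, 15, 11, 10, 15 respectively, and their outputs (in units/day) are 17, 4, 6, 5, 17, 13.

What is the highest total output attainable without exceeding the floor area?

Allowing fractional choices, the relaxed optimum would be about 50.2, but machines are indivisible.
mill + shear + lathe: floor space 6 + 10 + 15 = 31 ≤ 38, output 17 + 17 + 13 = 47.
mill + bender + shear: floor space 6 + 15 + 10 = 31 ≤ 38, output 17 + 6 + 17 = 40.
Best is mill, shear, and lathe with total output 47.

47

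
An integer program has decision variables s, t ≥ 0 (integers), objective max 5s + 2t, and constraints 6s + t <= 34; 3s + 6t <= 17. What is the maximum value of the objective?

The continuous relaxation peaks at (5.67, 0) with value 28.33; rounding to a feasible lattice point costs some objective.
(s,t)=(5,0): 6·5+1·0=30≤34, 3·5+6·0=15≤17, objective 25.
(s,t)=(4,0): 6·4+1·0=24≤34, 3·4+6·0=12≤17, objective 20.
The best lattice point is (5,0), giving 25.

25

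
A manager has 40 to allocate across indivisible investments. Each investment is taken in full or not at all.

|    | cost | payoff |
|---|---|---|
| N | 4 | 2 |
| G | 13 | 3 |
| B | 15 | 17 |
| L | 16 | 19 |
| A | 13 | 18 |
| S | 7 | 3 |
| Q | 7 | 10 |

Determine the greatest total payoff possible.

Take N, L, A, and Q: cost 4 + 16 + 13 + 7 = 40 ≤ 40, payoff 2 + 19 + 18 + 10 = 49.
No other feasible combination does better.

49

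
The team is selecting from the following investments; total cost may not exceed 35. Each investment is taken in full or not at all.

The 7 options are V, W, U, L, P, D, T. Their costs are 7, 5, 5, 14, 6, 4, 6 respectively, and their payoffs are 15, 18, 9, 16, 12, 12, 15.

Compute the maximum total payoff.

Allowing fractional choices, the relaxed optimum would be about 83.3, but investments are indivisible.
W + L + P + D + T: cost 5 + 14 + 6 + 4 + 6 = 35 ≤ 35, payoff 18 + 16 + 12 + 12 + 15 = 73.
V + W + P + D + T: cost 7 + 5 + 6 + 4 + 6 = 28 ≤ 35, payoff 15 + 18 + 12 + 12 + 15 = 72.
V + W + U + P + D + T: cost 7 + 5 + 5 + 6 + 4 + 6 = 33 ≤ 35, payoff 15 + 18 + 9 + 12 + 12 + 15 = 81.
Best is V, W, U, P, D, and T with total payoff 81.

81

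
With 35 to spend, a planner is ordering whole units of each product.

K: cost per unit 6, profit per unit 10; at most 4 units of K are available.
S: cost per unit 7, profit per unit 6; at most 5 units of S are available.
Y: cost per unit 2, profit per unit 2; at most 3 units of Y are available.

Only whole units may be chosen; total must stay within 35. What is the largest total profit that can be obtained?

50

K has the best ratio (10/6); taking only K gives at most 4×10 = 40 (stopped by the supply cap of 4).
Mixing does better — 4×K, 1×S, and 2×Y: cost 35 ≤ 35, profit 4·10 + 1·6 + 2·2 = 50.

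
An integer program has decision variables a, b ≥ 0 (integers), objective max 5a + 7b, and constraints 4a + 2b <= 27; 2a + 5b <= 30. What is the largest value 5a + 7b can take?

48

(a,b)=(4,4): 4·4+2·4=24≤27, 2·4+5·4=28≤30, objective 48.
(a,b)=(5,3): 4·5+2·3=26≤27, 2·5+5·3=25≤30, objective 46.
(a,b)=(3,4): 4·3+2·4=20≤27, 2·3+5·4=26≤30, objective 43.
(a,b)=(4,3): 4·4+2·3=22≤27, 2·4+5·3=23≤30, objective 41.
No feasible integer point exceeds 48.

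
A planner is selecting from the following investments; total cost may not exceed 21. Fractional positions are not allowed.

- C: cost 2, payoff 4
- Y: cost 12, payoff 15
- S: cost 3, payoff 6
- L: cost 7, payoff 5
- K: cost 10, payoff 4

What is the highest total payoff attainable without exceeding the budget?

25

Allowing fractional choices, the relaxed optimum would be about 27.9, but investments are indivisible.
C + Y + S: cost 2 + 12 + 3 = 17 ≤ 21, payoff 4 + 15 + 6 = 25.
Y + S: cost 12 + 3 = 15 ≤ 21, payoff 15 + 6 = 21.
C + Y + L: cost 2 + 12 + 7 = 21 ≤ 21, payoff 4 + 15 + 5 = 24.
Best is C, Y, and S with total payoff 25.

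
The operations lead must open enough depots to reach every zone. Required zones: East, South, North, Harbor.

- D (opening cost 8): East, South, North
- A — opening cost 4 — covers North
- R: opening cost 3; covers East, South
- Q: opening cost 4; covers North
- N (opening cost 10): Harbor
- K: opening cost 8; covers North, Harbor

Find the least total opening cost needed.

This is a weighted set-cover instance.
The greedy cost-per-new-zone heuristic would pick R, A, and K for 15, but a cheaper cover exists.
Choose R and K: together they cover East, South, North, Harbor — every zone.
Total opening cost: 3 + 8 = 11.
No cover costs less than 11.

11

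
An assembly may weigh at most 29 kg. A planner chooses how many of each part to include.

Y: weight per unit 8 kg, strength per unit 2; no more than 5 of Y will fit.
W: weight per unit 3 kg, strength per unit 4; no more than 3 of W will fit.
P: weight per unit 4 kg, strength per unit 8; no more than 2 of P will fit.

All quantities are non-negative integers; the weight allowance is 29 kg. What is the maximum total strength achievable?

30

1×Y, 3×W, and 2×P: weight 25 ≤ 29, strength 1·2 + 3·4 + 2·8 = 30.
3×W and 2×P: weight 17 ≤ 29, strength 3·4 + 2·8 = 28.
Best is 30.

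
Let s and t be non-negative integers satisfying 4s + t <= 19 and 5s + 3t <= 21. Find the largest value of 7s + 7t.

(s,t)=(0,7): 4·0+1·7=7≤19, 5·0+3·7=21≤21, objective 49.
(s,t)=(0,6): 4·0+1·6=6≤19, 5·0+3·6=18≤21, objective 42.
The best lattice point is (0,7), giving 49.

49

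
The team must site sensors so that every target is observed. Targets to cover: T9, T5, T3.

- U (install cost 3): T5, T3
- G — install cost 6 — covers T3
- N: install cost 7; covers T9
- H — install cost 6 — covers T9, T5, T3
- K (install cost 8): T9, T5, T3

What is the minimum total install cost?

This is an integer covering problem.
H alone covers T9, T5, T3 — every target.
Total install cost: 6.

6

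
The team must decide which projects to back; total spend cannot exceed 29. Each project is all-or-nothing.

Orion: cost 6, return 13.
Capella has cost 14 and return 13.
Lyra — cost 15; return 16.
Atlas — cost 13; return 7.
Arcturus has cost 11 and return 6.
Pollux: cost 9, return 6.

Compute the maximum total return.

32

Allowing fractional choices, the relaxed optimum would be about 36.4, but projects are indivisible.
Capella + Lyra: cost 14 + 15 = 29 ≤ 29, return 13 + 16 = 29.
Orion + Lyra: cost 6 + 15 = 21 ≤ 29, return 13 + 16 = 29.
Orion + Capella + Pollux: cost 6 + 14 + 9 = 29 ≤ 29, return 13 + 13 + 6 = 32.
Best is Orion, Capella, and Pollux with total return 32.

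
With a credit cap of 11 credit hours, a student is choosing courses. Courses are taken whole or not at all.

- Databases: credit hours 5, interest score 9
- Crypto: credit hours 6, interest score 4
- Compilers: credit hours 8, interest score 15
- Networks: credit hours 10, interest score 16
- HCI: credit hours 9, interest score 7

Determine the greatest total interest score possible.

16

Databases + Crypto: credit hours 5 + 6 = 11 ≤ 11, interest score 9 + 4 = 13.
Networks: credit hours 10 ≤ 11, interest score 16.
Compilers: credit hours 8 ≤ 11, interest score 15.
Best is Networks with total interest score 16.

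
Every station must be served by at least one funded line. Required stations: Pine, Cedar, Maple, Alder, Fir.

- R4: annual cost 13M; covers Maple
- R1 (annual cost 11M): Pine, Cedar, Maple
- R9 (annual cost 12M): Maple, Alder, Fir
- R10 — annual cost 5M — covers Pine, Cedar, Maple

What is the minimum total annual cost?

17

This is an integer covering problem.
Choose R9 and R10: together they cover Pine, Cedar, Maple, Alder, Fir — every station.
Total annual cost: 12 + 5 = 17.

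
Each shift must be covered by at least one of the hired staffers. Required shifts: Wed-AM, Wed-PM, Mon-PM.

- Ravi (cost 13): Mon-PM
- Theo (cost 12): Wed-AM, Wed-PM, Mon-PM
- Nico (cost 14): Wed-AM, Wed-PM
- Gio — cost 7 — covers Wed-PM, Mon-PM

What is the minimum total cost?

12

The greedy cost-per-new-shift heuristic would pick Gio and Theo for 19, but a cheaper cover exists.
Theo alone covers Wed-AM, Wed-PM, Mon-PM — every shift.
Total cost: 12.
No cover costs less than 12.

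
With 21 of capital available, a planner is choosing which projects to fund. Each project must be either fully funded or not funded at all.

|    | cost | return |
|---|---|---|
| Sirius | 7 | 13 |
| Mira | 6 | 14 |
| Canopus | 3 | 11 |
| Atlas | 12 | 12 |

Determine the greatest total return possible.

Take Sirius, Mira, and Canopus: cost 7 + 6 + 3 = 16 ≤ 21, return 13 + 14 + 11 = 38.
No other feasible combination does better.

38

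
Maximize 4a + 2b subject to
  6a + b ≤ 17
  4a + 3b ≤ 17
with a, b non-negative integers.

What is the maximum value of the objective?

14

Relaxing integrality, the LP optimum is 14.57 at (a,b) = (2.43, 2.43), which is not an integer point.
(a,b)=(2,3): 6·2+1·3=15≤17, 4·2+3·3=17≤17, objective 14.
(a,b)=(1,4): 6·1+1·4=10≤17, 4·1+3·4=16≤17, objective 12.
Maximum is 14 at (a,b)=(2,3).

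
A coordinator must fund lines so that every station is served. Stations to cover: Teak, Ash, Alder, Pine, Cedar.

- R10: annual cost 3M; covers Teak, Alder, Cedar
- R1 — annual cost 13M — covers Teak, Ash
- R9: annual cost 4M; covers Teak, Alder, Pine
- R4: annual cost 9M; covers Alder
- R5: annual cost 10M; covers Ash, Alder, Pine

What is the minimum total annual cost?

13

This is a weighted set-cover instance.
The greedy cost-per-new-station heuristic would pick R10, R9, and R5 for 17, but a cheaper cover exists.
Choose R10 and R5: together they cover Teak, Ash, Alder, Pine, Cedar — every station.
Total annual cost: 3 + 10 = 13.
No cover costs less than 13.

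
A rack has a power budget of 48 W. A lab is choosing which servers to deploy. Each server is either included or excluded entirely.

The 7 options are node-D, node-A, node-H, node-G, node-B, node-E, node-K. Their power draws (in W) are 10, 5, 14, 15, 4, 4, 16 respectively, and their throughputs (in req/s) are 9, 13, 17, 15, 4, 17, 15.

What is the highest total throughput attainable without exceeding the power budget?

71

Take node-D, node-A, node-H, node-G, and node-E: power draw 10 + 5 + 14 + 15 + 4 = 48 ≤ 48, throughput 9 + 13 + 17 + 15 + 17 = 71.
No other feasible combination does better.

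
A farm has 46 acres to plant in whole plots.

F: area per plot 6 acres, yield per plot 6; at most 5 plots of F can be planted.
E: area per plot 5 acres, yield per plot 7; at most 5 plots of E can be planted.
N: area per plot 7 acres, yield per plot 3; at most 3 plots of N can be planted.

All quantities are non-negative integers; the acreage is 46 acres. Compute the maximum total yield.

53

3×F and 5×E: area 43 ≤ 46, yield 3·6 + 5·7 = 53.
4×F and 4×E: area 44 ≤ 46, yield 4·6 + 4·7 = 52.
Best is 53.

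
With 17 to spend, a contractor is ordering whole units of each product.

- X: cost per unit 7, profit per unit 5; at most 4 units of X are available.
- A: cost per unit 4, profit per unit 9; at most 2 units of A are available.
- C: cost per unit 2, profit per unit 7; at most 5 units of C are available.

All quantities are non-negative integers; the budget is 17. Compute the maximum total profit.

2×A and 4×C: cost 16 ≤ 17, profit 2·9 + 4·7 = 46.
1×A and 5×C: cost 14 ≤ 17, profit 1·9 + 5·7 = 44.
Best is 46.

46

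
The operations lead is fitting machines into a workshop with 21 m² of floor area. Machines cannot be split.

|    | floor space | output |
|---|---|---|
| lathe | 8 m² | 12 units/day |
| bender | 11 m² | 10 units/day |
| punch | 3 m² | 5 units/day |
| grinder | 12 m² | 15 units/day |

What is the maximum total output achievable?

Allowing fractional choices, the relaxed optimum would be about 29.5, but machines are indivisible.
lathe + bender: floor space 8 + 11 = 19 ≤ 21, output 12 + 10 = 22.
lathe + grinder: floor space 8 + 12 = 20 ≤ 21, output 12 + 15 = 27.
punch + grinder: floor space 3 + 12 = 15 ≤ 21, output 5 + 15 = 20.
Best is lathe and grinder with total output 27.

27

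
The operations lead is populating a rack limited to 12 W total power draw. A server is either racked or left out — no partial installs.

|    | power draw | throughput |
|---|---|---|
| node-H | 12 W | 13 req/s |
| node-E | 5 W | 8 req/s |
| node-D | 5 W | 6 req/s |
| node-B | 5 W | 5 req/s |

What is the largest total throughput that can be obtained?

14

Allowing fractional choices, the relaxed optimum would be about 16.2, but servers are indivisible.
node-E + node-B: power draw 5 + 5 = 10 ≤ 12, throughput 8 + 5 = 13.
node-E + node-D: power draw 5 + 5 = 10 ≤ 12, throughput 8 + 6 = 14.
node-H: power draw 12 ≤ 12, throughput 13.
Best is node-E and node-D with total throughput 14.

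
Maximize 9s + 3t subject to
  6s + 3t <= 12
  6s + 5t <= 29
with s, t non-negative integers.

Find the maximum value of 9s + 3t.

18

(s,t)=(2,0): 6·2+3·0=12≤12, 6·2+5·0=12≤29, objective 18.
(s,t)=(1,1): 6·1+3·1=9≤12, 6·1+5·1=11≤29, objective 12.
The best lattice point is (2,0), giving 18.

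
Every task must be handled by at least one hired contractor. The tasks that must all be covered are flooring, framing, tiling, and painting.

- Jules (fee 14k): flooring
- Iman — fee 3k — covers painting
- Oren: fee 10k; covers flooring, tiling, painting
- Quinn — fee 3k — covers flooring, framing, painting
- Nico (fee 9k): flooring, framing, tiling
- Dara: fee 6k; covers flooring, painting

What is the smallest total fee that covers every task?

Choose Iman and Nico: together they cover flooring, framing, tiling, painting — every task.
Total fee: 3 + 9 = 12.
No cover costs less than 12.

12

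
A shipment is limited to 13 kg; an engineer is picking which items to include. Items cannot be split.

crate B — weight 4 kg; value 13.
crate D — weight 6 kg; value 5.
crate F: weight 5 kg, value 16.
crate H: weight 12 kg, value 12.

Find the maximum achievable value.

29

crate D + crate F: weight 6 + 5 = 11 ≤ 13, value 5 + 16 = 21.
crate B + crate F: weight 4 + 5 = 9 ≤ 13, value 13 + 16 = 29.
Best is crate B and crate F with total value 29.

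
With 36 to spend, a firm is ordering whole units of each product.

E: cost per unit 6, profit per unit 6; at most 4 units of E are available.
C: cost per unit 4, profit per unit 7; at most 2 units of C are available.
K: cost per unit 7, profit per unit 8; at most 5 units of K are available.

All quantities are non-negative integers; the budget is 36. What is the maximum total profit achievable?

46

This is a bounded integer knapsack.
Take 2×C and 4×K: cost 36 ≤ 36, profit 2·7 + 4·8 = 46.
C has the best ratio (7/4) and is taken to its limit of 2; remaining capacity is filled optimally with the others.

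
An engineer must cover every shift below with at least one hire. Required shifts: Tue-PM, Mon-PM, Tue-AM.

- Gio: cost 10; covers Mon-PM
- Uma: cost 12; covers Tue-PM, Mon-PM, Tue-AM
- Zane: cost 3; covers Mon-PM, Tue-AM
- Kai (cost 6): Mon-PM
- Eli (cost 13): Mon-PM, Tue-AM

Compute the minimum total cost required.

12

This is a weighted set-cover instance.
Uma alone covers Tue-PM, Mon-PM, Tue-AM — every shift.
Total cost: 12.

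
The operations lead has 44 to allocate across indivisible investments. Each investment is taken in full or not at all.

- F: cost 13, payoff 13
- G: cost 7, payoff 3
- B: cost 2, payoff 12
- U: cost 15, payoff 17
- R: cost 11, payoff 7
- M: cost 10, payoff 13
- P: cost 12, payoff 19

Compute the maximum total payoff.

Allowing fractional choices, the relaxed optimum would be about 66.0, but investments are indivisible.
F + B + U + P: cost 13 + 2 + 15 + 12 = 42 ≤ 44, payoff 13 + 12 + 17 + 19 = 61.
B + U + M + P: cost 2 + 15 + 10 + 12 = 39 ≤ 44, payoff 12 + 17 + 13 + 19 = 61.
The maximum payoff is 61; one optimal choice is B, U, M, and P.

61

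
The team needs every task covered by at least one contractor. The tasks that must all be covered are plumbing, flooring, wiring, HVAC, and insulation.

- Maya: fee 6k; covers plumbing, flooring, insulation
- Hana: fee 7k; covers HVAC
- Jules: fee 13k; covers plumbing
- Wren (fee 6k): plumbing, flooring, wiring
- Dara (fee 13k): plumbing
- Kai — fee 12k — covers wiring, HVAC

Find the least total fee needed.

The greedy cost-per-new-task heuristic would pick Maya, Wren, and Hana for 19, but a cheaper cover exists.
Choose Maya and Kai: together they cover plumbing, flooring, wiring, HVAC, insulation — every task.
Total fee: 6 + 12 = 18.
No cover costs less than 18.

18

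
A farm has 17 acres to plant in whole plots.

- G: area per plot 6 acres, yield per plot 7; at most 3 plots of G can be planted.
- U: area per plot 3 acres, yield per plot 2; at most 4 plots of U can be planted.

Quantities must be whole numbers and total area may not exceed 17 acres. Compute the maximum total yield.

16

2×G: area 12 ≤ 17, yield 2·7 = 14.
2×G and 1×U: area 15 ≤ 17, yield 2·7 + 1·2 = 16.
Best is 16.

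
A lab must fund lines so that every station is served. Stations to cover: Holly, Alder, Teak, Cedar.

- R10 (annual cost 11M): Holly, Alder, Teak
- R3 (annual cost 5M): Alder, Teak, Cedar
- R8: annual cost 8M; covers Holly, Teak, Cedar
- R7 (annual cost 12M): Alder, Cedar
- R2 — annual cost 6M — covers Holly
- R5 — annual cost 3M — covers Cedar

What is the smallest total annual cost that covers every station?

11

Choose R3 and R2: together they cover Holly, Alder, Teak, Cedar — every station.
Total annual cost: 5 + 6 = 11.
No cover costs less than 11.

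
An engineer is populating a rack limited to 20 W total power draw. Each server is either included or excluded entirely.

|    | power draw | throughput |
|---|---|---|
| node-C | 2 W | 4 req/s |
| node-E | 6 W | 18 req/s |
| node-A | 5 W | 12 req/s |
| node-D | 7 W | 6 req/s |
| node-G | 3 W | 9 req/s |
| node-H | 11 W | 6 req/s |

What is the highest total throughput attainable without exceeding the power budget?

43

node-C + node-E + node-A + node-D: power draw 2 + 6 + 5 + 7 = 20 ≤ 20, throughput 4 + 18 + 12 + 6 = 40.
node-C + node-E + node-A + node-G: power draw 2 + 6 + 5 + 3 = 16 ≤ 20, throughput 4 + 18 + 12 + 9 = 43.
node-E + node-A + node-G: power draw 6 + 5 + 3 = 14 ≤ 20, throughput 18 + 12 + 9 = 39.
Best is node-C, node-E, node-A, and node-G with total throughput 43.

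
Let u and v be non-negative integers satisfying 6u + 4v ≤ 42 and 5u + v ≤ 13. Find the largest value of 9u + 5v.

50

The continuous relaxation peaks at (0.714, 9.43) with value 53.57; rounding to a feasible lattice point costs some objective.
(u,v)=(0,10): 6·0+4·10=40≤42, 5·0+1·10=10≤13, objective 50.
(u,v)=(1,8): 6·1+4·8=38≤42, 5·1+1·8=13≤13, objective 49.
(u,v)=(0,9): 6·0+4·9=36≤42, 5·0+1·9=9≤13, objective 45.
Maximum is 50 at (u,v)=(0,10).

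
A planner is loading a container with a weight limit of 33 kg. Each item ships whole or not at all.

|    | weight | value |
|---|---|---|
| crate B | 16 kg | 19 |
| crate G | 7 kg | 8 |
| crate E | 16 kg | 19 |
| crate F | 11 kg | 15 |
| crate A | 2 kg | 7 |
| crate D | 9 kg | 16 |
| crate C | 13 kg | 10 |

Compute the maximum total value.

46

Take crate G, crate F, crate A, and crate D: weight 7 + 11 + 2 + 9 = 29 ≤ 33, value 8 + 15 + 7 + 16 = 46.
No other feasible combination does better.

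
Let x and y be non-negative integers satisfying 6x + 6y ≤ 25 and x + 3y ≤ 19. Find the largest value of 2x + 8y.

32

The continuous relaxation peaks at (0, 4.17) with value 33.33; rounding to a feasible lattice point costs some objective.
(x,y)=(0,4): 6·0+6·4=24≤25, 1·0+3·4=12≤19, objective 32.
(x,y)=(1,3): 6·1+6·3=24≤25, 1·1+3·3=10≤19, objective 26.
(x,y)=(0,3): 6·0+6·3=18≤25, 1·0+3·3=9≤19, objective 24.
No feasible integer point exceeds 32.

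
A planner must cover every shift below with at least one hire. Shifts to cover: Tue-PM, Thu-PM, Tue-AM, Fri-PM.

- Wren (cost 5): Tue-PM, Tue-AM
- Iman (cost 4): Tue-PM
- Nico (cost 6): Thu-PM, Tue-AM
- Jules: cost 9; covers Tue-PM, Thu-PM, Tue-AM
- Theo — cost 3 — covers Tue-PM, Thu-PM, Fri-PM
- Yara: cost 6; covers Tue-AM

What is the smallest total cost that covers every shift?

8

This is a weighted set-cover instance.
Choose Wren and Theo: together they cover Tue-PM, Thu-PM, Tue-AM, Fri-PM — every shift.
Total cost: 5 + 3 = 8.
No cover costs less than 8.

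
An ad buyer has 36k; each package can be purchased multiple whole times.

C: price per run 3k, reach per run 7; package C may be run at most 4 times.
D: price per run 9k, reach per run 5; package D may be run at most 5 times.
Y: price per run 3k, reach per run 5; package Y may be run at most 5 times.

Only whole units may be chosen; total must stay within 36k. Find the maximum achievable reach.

58

Take 4×C, 1×D, and 5×Y: price 36 ≤ 36, reach 4·7 + 1·5 + 5·5 = 58.
C has the best ratio (7/3) and is taken to its limit of 4; remaining capacity is filled optimally with the others.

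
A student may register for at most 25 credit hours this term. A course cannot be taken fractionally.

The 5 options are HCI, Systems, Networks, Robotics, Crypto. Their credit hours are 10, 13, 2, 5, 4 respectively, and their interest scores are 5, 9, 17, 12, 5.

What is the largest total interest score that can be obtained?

This is an integer program with binary decision variables.
Take Systems, Networks, Robotics, and Crypto: credit hours 13 + 2 + 5 + 4 = 24 ≤ 25, interest score 9 + 17 + 12 + 5 = 43.
No other feasible combination does better.

43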